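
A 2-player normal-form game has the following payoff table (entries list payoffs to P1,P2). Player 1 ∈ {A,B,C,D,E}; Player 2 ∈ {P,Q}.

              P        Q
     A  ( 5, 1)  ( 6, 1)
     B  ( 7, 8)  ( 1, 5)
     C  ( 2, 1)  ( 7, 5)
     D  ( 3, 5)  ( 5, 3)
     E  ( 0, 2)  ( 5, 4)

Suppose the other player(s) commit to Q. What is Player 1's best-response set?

u_1(A vs Q) = 6
u_1(B vs Q) = 1
u_1(C vs Q) = 7
u_1(D vs Q) = 5
u_1(E vs Q) = 5
max payoff 7 at {C}

BR_1 = {C}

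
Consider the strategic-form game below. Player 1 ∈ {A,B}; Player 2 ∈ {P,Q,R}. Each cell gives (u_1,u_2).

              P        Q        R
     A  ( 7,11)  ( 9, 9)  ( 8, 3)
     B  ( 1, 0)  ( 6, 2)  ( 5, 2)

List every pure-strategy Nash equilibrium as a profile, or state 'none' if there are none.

(A,P): NE
(A,Q): not NE [P2→P gives 11>9]
(A,R): not NE [P2→P gives 11>3]
(B,P): not NE [P1→A gives 7>1; P2→R gives 2>0]
(B,Q): not NE [P1→A gives 9>6]
(B,R): not NE [P1→A gives 8>5]

PSNE = {(A,P)}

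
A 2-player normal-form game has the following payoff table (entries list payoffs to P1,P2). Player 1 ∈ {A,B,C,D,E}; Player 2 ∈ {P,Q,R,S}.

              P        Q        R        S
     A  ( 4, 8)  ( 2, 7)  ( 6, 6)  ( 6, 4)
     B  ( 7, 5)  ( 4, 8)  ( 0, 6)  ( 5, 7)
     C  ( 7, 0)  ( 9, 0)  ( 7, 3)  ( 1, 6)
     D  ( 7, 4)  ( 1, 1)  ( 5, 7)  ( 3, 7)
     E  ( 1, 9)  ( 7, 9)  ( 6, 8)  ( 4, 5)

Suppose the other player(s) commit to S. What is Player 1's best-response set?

u_1(A vs S) = 6
u_1(B vs S) = 5
u_1(C vs S) = 1
u_1(D vs S) = 3
u_1(E vs S) = 4
max payoff 6 at {A}

P1 best: {A}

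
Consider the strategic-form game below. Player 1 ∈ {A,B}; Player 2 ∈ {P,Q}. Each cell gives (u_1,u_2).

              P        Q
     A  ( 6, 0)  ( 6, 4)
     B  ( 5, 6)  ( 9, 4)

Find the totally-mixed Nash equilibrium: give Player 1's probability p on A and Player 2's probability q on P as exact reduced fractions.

p=1/3, q=3/4

P1 indiff ⇒ q·6+(1-q)·6 = q·5+(1-q)·9 ⇒ q(1) = (1-q)(3) ⇒ q = 3/4
P2 indiff ⇒ p·0+(1-p)·6 = p·4+(1-p)·4 ⇒ p(-4) = (1-p)(-2) ⇒ p = 1/3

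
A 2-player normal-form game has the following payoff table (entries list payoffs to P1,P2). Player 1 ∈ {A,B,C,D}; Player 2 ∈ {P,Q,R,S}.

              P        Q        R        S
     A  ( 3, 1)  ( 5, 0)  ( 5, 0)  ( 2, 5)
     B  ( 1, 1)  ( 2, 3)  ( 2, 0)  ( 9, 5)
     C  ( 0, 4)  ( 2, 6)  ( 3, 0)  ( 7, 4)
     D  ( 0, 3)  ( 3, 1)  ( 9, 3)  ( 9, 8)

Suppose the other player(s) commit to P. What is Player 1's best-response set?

u_1(A vs P) = 3
u_1(B vs P) = 1
u_1(C vs P) = 0
u_1(D vs P) = 0
max payoff 3 at {A}

P1 best: {A}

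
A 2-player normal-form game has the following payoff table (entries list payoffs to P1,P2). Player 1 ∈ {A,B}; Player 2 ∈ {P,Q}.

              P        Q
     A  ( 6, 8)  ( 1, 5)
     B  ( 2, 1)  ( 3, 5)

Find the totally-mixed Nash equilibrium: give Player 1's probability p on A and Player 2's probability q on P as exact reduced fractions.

P1 mixes 4/7 on A; P2 mixes 1/3 on P

P1 indiff ⇒ q·6+(1-q)·1 = q·2+(1-q)·3 ⇒ q(4) = (1-q)(2) ⇒ q = 1/3
P2 indiff ⇒ p·8+(1-p)·1 = p·5+(1-p)·5 ⇒ p(3) = (1-p)(4) ⇒ p = 4/7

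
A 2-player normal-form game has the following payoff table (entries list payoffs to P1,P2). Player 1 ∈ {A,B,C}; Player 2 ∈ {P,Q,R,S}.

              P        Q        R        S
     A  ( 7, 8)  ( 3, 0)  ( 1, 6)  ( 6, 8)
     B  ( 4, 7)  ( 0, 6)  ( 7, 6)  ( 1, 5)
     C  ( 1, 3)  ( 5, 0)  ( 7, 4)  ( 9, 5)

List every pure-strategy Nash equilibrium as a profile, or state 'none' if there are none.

(A,P): NE
(A,Q): not NE [P1→C gives 5>3; P2→S gives 8>0]
(A,R): not NE [P1→C gives 7>1; P2→S gives 8>6]
(A,S): not NE [P1→C gives 9>6]
(B,P): not NE [P1→A gives 7>4]
(B,Q): not NE [P1→C gives 5>0; P2→P gives 7>6]
(B,R): not NE [P2→P gives 7>6]
(B,S): not NE [P1→C gives 9>1; P2→P gives 7>5]
(C,P): not NE [P1→A gives 7>1; P2→S gives 5>3]
(C,Q): not NE [P2→S gives 5>0]
(C,R): not NE [P2→S gives 5>4]
(C,S): NE

PSNE = {(A,P), (C,S)}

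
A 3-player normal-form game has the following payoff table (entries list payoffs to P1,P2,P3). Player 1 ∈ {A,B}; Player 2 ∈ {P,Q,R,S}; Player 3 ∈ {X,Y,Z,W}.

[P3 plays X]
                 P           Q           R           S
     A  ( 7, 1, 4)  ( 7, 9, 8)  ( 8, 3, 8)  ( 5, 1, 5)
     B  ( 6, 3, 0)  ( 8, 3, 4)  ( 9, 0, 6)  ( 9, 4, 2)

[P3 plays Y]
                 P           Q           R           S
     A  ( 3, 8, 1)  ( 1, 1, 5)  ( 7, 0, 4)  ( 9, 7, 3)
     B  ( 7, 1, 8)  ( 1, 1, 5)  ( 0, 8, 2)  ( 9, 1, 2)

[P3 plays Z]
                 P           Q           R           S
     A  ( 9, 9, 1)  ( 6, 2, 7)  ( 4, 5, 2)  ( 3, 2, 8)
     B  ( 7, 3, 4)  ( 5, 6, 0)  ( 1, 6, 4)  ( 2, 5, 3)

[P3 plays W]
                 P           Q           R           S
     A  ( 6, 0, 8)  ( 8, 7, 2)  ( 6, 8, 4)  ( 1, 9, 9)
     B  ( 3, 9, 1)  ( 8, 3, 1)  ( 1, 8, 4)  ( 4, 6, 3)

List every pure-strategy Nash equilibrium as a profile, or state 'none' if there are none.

Equilibria: none

(A,P,X): not NE [P2→Q gives 9>1; P3→W gives 8>4]
(A,P,Y): not NE [P1→B gives 7>3; P3→W gives 8>1]
(A,P,Z): not NE [P3→W gives 8>1]
(A,P,W): not NE [P2→S gives 9>0]
(A,Q,X): not NE [P1→B gives 8>7]
(A,Q,Y): not NE [P2→P gives 8>1; P3→X gives 8>5]
(A,Q,Z): not NE [P2→P gives 9>2; P3→X gives 8>7]
(A,Q,W): not NE [P2→S gives 9>7; P3→X gives 8>2]
(A,R,X): not NE [P1→B gives 9>8; P2→Q gives 9>3]
(A,R,Y): not NE [P2→P gives 8>0; P3→X gives 8>4]
(A,R,Z): not NE [P2→P gives 9>5; P3→X gives 8>2]
(A,R,W): not NE [P2→S gives 9>8; P3→X gives 8>4]
(A,S,X): not NE [P1→B gives 9>5; P2→Q gives 9>1; P3→W gives 9>5]
(A,S,Y): not NE [P2→P gives 8>7; P3→W gives 9>3]
(A,S,Z): not NE [P2→P gives 9>2; P3→W gives 9>8]
(A,S,W): not NE [P1→B gives 4>1]
(B,P,X): not NE [P1→A gives 7>6; P2→S gives 4>3; P3→Y gives 8>0]
(B,P,Y): not NE [P2→R gives 8>1]
(B,P,Z): not NE [P1→A gives 9>7; P2→R gives 6>3; P3→Y gives 8>4]
(B,P,W): not NE [P1→A gives 6>3; P3→Y gives 8>1]
(B,Q,X): not NE [P2→S gives 4>3; P3→Y gives 5>4]
(B,Q,Y): not NE [P2→R gives 8>1]
(B,Q,Z): not NE [P1→A gives 6>5; P3→Y gives 5>0]
(B,Q,W): not NE [P2→P gives 9>3; P3→Y gives 5>1]
(B,R,X): not NE [P2→S gives 4>0]
(B,R,Y): not NE [P1→A gives 7>0; P3→X gives 6>2]
(B,R,Z): not NE [P1→A gives 4>1; P3→X gives 6>4]
(B,R,W): not NE [P1→A gives 6>1; P2→P gives 9>8; P3→X gives 6>4]
(B,S,X): not NE [P3→W gives 3>2]
(B,S,Y): not NE [P2→R gives 8>1; P3→W gives 3>2]
(B,S,Z): not NE [P1→A gives 3>2; P2→R gives 6>5]
(B,S,W): not NE [P2→P gives 9>6]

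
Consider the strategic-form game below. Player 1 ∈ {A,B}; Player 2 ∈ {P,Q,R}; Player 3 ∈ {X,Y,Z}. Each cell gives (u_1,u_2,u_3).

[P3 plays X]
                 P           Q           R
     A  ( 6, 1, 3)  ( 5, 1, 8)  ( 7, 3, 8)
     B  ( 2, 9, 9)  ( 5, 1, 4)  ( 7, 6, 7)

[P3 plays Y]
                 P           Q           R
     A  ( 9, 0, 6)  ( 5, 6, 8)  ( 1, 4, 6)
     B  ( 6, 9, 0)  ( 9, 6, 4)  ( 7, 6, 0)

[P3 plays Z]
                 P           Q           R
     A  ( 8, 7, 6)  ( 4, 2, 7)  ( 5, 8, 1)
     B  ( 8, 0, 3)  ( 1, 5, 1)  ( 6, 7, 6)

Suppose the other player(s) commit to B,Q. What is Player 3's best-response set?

u_3(X vs B,Q) = 4
u_3(Y vs B,Q) = 4
u_3(Z vs B,Q) = 1
max payoff 4 at {X,Y}

argmax u_3 = {X,Y}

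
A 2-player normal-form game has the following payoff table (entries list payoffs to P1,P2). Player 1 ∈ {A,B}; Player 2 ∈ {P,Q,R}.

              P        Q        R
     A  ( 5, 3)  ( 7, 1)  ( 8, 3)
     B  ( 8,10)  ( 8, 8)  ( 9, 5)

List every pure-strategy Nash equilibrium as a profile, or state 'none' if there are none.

NE set: (B,P)

(A,P): not NE [P1→B gives 8>5]
(A,Q): not NE [P1→B gives 8>7; P2→R gives 3>1]
(A,R): not NE [P1→B gives 9>8]
(B,P): NE
(B,Q): not NE [P2→P gives 10>8]
(B,R): not NE [P2→P gives 10>5]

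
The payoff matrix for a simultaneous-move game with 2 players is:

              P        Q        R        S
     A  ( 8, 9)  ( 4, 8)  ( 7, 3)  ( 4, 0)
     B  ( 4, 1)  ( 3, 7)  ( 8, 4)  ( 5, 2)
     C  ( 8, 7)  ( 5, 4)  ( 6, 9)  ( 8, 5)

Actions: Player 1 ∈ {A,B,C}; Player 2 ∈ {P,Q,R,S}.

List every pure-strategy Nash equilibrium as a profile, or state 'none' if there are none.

PSNE = {(A,P)}

(A,P): NE
(A,Q): not NE [P1→C gives 5>4; P2→P gives 9>8]
(A,R): not NE [P1→B gives 8>7; P2→P gives 9>3]
(A,S): not NE [P1→C gives 8>4; P2→P gives 9>0]
(B,P): not NE [P1→C gives 8>4; P2→Q gives 7>1]
(B,Q): not NE [P1→C gives 5>3]
(B,R): not NE [P2→Q gives 7>4]
(B,S): not NE [P1→C gives 8>5; P2→Q gives 7>2]
(C,P): not NE [P2→R gives 9>7]
(C,Q): not NE [P2→R gives 9>4]
(C,R): not NE [P1→B gives 8>6]
(C,S): not NE [P2→R gives 9>5]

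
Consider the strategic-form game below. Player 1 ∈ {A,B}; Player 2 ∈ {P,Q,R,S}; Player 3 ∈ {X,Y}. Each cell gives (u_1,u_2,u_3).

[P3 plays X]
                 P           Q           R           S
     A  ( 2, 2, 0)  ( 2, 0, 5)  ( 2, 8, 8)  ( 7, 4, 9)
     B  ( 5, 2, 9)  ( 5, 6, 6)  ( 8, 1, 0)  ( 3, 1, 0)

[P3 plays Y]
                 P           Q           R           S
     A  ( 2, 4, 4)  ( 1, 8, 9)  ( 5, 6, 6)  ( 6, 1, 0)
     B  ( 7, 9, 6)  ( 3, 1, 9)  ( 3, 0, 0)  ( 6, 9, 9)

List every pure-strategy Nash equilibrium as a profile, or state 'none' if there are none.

Nash profiles: (B,S,Y)

(A,P,X): not NE [P1→B gives 5>2; P2→R gives 8>2; P3→Y gives 4>0]
(A,P,Y): not NE [P1→B gives 7>2; P2→Q gives 8>4]
(A,Q,X): not NE [P1→B gives 5>2; P2→R gives 8>0; P3→Y gives 9>5]
(A,Q,Y): not NE [P1→B gives 3>1]
(A,R,X): not NE [P1→B gives 8>2]
(A,R,Y): not NE [P2→Q gives 8>6; P3→X gives 8>6]
(A,S,X): not NE [P2→R gives 8>4]
(A,S,Y): not NE [P2→Q gives 8>1; P3→X gives 9>0]
(B,P,X): not NE [P2→Q gives 6>2]
(B,P,Y): not NE [P3→X gives 9>6]
(B,Q,X): not NE [P3→Y gives 9>6]
(B,Q,Y): not NE [P2→S gives 9>1]
(B,R,X): not NE [P2→Q gives 6>1]
(B,R,Y): not NE [P1→A gives 5>3; P2→S gives 9>0]
(B,S,X): not NE [P1→A gives 7>3; P2→Q gives 6>1; P3→Y gives 9>0]
(B,S,Y): NE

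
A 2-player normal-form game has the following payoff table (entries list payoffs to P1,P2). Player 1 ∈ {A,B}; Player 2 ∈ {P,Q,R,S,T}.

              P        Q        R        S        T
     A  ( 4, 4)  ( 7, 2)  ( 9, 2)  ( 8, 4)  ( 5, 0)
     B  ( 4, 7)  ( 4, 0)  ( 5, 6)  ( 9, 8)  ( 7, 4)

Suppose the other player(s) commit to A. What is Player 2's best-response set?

u_2(P vs A) = 4
u_2(Q vs A) = 2
u_2(R vs A) = 2
u_2(S vs A) = 4
u_2(T vs A) = 0
max payoff 4 at {P,S}

P2 best: {P,S}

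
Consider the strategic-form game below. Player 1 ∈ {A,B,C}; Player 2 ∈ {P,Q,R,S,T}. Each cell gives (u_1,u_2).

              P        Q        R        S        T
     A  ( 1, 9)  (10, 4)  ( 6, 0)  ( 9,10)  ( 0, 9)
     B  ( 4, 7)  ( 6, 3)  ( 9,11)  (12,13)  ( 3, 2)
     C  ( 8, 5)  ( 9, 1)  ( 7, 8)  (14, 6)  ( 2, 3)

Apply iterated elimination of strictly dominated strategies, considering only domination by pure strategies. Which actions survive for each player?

P2 drop P (S beats it: A:10>9 B:13>7 C:6>5)
P2 drop Q (S beats it: A:10>4 B:13>3 C:6>1)
P1 drop A (B beats it: R:9>6 S:12>9 T:3>0)
P2 drop T (R beats it: B:11>2 C:8>3)
P1→{B,C} P2→{R,S}

Survivors P1:{B,C} P2:{R,S}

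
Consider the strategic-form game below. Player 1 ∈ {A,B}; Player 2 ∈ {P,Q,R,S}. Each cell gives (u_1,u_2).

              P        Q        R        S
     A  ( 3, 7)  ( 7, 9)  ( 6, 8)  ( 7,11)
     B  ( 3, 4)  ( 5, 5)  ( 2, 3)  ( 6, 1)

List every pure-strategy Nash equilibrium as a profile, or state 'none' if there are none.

Nash profiles: (A,S)

(A,P): not NE [P2→S gives 11>7]
(A,Q): not NE [P2→S gives 11>9]
(A,R): not NE [P2→S gives 11>8]
(A,S): NE
(B,P): not NE [P2→Q gives 5>4]
(B,Q): not NE [P1→A gives 7>5]
(B,R): not NE [P1→A gives 6>2; P2→Q gives 5>3]
(B,S): not NE [P1→A gives 7>6; P2→Q gives 5>1]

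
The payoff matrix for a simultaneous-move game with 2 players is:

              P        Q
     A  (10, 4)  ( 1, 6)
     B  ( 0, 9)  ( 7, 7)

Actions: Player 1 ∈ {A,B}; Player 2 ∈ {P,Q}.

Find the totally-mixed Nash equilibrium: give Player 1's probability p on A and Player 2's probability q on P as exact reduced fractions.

P1 indiff ⇒ q·10+(1-q)·1 = q·0+(1-q)·7 ⇒ q(10) = (1-q)(6) ⇒ q = 3/8
P2 indiff ⇒ p·4+(1-p)·9 = p·6+(1-p)·7 ⇒ p(-2) = (1-p)(-2) ⇒ p = 1/2

P1 mixes 1/2 on A; P2 mixes 3/8 on P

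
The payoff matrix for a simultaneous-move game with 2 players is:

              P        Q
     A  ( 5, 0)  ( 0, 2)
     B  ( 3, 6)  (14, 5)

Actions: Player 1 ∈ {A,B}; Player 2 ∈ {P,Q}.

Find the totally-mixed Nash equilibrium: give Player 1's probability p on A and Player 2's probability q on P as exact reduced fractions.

(p,q) = (1/3, 7/8)

P1 indiff ⇒ q·5+(1-q)·0 = q·3+(1-q)·14 ⇒ q(2) = (1-q)(14) ⇒ q = 7/8
P2 indiff ⇒ p·0+(1-p)·6 = p·2+(1-p)·5 ⇒ p(-2) = (1-p)(-1) ⇒ p = 1/3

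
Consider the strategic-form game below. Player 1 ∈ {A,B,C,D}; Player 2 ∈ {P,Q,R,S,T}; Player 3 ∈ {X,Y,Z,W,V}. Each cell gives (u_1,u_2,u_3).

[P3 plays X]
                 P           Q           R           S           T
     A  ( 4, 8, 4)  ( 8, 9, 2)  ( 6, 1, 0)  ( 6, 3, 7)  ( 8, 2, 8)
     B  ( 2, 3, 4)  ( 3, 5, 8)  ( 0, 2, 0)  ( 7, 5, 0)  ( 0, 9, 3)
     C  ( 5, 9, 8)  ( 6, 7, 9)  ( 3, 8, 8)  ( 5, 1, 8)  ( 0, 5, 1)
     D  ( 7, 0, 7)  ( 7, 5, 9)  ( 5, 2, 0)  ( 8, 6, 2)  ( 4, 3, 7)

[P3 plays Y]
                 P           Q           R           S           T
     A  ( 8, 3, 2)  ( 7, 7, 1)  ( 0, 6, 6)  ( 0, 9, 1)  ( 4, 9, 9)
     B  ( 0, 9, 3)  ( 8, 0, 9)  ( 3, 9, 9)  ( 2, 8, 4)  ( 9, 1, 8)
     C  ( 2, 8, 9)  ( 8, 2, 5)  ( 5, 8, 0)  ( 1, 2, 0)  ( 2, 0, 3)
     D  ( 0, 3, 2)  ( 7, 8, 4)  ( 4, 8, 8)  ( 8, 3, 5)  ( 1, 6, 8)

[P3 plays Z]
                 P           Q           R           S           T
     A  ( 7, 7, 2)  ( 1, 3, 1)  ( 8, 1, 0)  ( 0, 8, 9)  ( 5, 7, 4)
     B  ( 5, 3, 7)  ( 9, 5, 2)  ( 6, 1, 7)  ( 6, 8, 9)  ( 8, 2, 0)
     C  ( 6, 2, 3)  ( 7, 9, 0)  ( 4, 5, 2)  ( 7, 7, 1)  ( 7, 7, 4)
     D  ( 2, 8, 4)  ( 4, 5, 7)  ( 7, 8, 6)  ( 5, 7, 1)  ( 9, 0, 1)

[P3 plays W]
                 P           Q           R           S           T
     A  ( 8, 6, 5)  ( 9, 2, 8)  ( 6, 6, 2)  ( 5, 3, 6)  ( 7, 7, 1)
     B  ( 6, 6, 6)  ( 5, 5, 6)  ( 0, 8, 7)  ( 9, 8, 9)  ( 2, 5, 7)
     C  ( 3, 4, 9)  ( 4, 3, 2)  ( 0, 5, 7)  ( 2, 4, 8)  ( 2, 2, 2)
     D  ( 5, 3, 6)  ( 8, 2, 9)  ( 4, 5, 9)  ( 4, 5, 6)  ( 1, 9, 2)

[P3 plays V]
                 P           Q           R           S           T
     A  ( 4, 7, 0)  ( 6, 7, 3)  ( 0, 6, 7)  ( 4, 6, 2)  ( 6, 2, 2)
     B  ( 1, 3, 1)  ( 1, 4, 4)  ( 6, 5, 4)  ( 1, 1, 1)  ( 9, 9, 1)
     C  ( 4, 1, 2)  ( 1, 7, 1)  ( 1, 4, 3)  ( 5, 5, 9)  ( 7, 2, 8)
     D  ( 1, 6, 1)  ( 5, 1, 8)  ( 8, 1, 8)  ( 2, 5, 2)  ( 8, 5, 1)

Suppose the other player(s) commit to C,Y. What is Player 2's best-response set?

u_2(P vs C,Y) = 8
u_2(Q vs C,Y) = 2
u_2(R vs C,Y) = 8
u_2(S vs C,Y) = 2
u_2(T vs C,Y) = 0
max payoff 8 at {P,R}

BR_2 = {P,R}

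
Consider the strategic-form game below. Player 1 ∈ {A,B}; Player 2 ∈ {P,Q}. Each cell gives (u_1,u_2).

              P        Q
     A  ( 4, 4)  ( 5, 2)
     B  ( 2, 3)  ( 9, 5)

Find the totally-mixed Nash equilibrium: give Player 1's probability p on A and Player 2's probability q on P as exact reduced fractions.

P1 mixes 1/2 on A; P2 mixes 2/3 on P

P1 indiff ⇒ q·4+(1-q)·5 = q·2+(1-q)·9 ⇒ q(2) = (1-q)(4) ⇒ q = 2/3
P2 indiff ⇒ p·4+(1-p)·3 = p·2+(1-p)·5 ⇒ p(2) = (1-p)(2) ⇒ p = 1/2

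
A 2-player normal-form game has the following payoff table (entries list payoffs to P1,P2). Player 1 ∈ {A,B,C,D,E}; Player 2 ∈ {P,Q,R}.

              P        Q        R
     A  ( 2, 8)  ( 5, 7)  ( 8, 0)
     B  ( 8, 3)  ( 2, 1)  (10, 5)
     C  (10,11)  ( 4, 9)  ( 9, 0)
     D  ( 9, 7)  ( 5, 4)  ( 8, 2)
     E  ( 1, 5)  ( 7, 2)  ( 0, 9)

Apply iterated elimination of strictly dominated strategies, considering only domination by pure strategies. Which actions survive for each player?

Survivors P1:{B,C} P2:{P,R}

P2 drop Q (P beats it: A:8>7 B:3>1 C:11>9 D:7>4 E:5>2)
P1 drop A (B beats it: P:8>2 R:10>8)
P1 drop D (C beats it: P:10>9 R:9>8)
P1 drop E (B beats it: P:8>1 R:10>0)
P1→{B,C} P2→{P,R}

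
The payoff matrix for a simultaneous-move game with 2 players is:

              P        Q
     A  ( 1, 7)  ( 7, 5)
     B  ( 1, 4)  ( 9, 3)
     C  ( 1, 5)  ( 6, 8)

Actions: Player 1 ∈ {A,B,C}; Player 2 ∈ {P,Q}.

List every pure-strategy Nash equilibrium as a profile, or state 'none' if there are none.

(A,P): NE
(A,Q): not NE [P1→B gives 9>7; P2→P gives 7>5]
(B,P): NE
(B,Q): not NE [P2→P gives 4>3]
(C,P): not NE [P2→Q gives 8>5]
(C,Q): not NE [P1→B gives 9>6]

NE set: (A,P), (B,P)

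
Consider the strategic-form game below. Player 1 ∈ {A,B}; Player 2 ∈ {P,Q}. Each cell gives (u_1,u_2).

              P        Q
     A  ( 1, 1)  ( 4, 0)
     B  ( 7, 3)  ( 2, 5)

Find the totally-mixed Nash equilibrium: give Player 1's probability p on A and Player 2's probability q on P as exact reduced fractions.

(p,q) = (2/3, 1/4)

P1 indiff ⇒ q·1+(1-q)·4 = q·7+(1-q)·2 ⇒ q(-6) = (1-q)(-2) ⇒ q = 1/4
P2 indiff ⇒ p·1+(1-p)·3 = p·0+(1-p)·5 ⇒ p(1) = (1-p)(2) ⇒ p = 2/3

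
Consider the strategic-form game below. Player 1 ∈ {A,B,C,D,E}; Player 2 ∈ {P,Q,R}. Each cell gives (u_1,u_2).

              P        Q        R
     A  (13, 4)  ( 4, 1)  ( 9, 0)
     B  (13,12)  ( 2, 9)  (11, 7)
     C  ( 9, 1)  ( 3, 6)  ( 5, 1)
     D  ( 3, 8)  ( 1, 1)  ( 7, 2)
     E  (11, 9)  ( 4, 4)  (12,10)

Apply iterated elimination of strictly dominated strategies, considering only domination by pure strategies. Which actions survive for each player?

Remaining: P1:{A,B,E} P2:{P,R}

P1 drop C (A beats it: P:13>9 Q:4>3 R:9>5)
P1 drop D (A beats it: P:13>3 Q:4>1 R:9>7)
P2 drop Q (P beats it: A:4>1 B:12>9 E:9>4)
P1→{A,B,E} P2→{P,R}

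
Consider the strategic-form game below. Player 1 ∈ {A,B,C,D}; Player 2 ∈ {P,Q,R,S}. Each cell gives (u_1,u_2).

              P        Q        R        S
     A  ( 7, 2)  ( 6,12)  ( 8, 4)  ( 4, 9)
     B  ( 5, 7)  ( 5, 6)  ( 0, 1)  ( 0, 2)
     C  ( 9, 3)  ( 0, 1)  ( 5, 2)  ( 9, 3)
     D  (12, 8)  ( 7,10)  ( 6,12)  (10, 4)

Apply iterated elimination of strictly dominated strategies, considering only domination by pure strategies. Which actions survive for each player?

Survivors P1:{A,D} P2:{Q,R}

P1 drop B (A beats it: P:7>5 Q:6>5 R:8>0 S:4>0)
P1 drop C (D beats it: P:12>9 Q:7>0 R:6>5 S:10>9)
P2 drop P (Q beats it: A:12>2 D:10>8)
P2 drop S (Q beats it: A:12>9 D:10>4)
P1→{A,D} P2→{Q,R}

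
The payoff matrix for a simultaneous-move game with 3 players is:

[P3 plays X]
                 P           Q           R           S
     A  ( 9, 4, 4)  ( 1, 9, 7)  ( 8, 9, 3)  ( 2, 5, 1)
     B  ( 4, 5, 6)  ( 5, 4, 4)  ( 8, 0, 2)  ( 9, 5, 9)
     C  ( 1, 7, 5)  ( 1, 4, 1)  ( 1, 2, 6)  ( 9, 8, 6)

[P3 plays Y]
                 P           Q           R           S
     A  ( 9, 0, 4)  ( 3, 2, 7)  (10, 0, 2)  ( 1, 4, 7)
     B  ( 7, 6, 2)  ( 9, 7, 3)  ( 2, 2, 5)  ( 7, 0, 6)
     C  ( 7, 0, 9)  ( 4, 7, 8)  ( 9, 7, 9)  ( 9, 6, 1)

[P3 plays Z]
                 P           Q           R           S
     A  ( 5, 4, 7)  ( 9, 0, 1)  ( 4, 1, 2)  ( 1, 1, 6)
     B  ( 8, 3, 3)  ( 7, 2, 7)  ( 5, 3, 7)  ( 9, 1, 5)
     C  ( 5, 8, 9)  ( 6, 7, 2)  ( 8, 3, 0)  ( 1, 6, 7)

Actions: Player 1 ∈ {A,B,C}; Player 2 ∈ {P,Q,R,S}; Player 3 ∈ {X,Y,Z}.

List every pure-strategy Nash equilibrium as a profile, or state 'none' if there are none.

NE set: (A,R,X), (B,S,X)

(A,P,X): not NE [P2→R gives 9>4; P3→Z gives 7>4]
(A,P,Y): not NE [P2→S gives 4>0; P3→Z gives 7>4]
(A,P,Z): not NE [P1→B gives 8>5]
(A,Q,X): not NE [P1→B gives 5>1]
(A,Q,Y): not NE [P1→B gives 9>3; P2→S gives 4>2]
(A,Q,Z): not NE [P2→P gives 4>0; P3→Y gives 7>1]
(A,R,X): NE
(A,R,Y): not NE [P2→S gives 4>0; P3→X gives 3>2]
(A,R,Z): not NE [P1→C gives 8>4; P2→P gives 4>1; P3→X gives 3>2]
(A,S,X): not NE [P1→C gives 9>2; P2→R gives 9>5; P3→Y gives 7>1]
(A,S,Y): not NE [P1→C gives 9>1]
(A,S,Z): not NE [P1→B gives 9>1; P2→P gives 4>1; P3→Y gives 7>6]
(B,P,X): not NE [P1→A gives 9>4]
(B,P,Y): not NE [P1→A gives 9>7; P2→Q gives 7>6; P3→X gives 6>2]
(B,P,Z): not NE [P3→X gives 6>3]
(B,Q,X): not NE [P2→S gives 5>4; P3→Z gives 7>4]
(B,Q,Y): not NE [P3→Z gives 7>3]
(B,Q,Z): not NE [P1→A gives 9>7; P2→R gives 3>2]
(B,R,X): not NE [P2→S gives 5>0; P3→Z gives 7>2]
(B,R,Y): not NE [P1→A gives 10>2; P2→Q gives 7>2; P3→Z gives 7>5]
(B,R,Z): not NE [P1→C gives 8>5]
(B,S,X): NE
(B,S,Y): not NE [P1→C gives 9>7; P2→Q gives 7>0; P3→X gives 9>6]
(B,S,Z): not NE [P2→R gives 3>1; P3→X gives 9>5]
(C,P,X): not NE [P1→A gives 9>1; P2→S gives 8>7; P3→Z gives 9>5]
(C,P,Y): not NE [P1→A gives 9>7; P2→R gives 7>0]
(C,P,Z): not NE [P1→B gives 8>5]
(C,Q,X): not NE [P1→B gives 5>1; P2→S gives 8>4; P3→Y gives 8>1]
(C,Q,Y): not NE [P1→B gives 9>4]
(C,Q,Z): not NE [P1→A gives 9>6; P2→P gives 8>7; P3→Y gives 8>2]
(C,R,X): not NE [P1→B gives 8>1; P2→S gives 8>2; P3→Y gives 9>6]
(C,R,Y): not NE [P1→A gives 10>9]
(C,R,Z): not NE [P2→P gives 8>3; P3→Y gives 9>0]
(C,S,X): not NE [P3→Z gives 7>6]
(C,S,Y): not NE [P2→R gives 7>6; P3→Z gives 7>1]
(C,S,Z): not NE [P1→B gives 9>1; P2→P gives 8>6]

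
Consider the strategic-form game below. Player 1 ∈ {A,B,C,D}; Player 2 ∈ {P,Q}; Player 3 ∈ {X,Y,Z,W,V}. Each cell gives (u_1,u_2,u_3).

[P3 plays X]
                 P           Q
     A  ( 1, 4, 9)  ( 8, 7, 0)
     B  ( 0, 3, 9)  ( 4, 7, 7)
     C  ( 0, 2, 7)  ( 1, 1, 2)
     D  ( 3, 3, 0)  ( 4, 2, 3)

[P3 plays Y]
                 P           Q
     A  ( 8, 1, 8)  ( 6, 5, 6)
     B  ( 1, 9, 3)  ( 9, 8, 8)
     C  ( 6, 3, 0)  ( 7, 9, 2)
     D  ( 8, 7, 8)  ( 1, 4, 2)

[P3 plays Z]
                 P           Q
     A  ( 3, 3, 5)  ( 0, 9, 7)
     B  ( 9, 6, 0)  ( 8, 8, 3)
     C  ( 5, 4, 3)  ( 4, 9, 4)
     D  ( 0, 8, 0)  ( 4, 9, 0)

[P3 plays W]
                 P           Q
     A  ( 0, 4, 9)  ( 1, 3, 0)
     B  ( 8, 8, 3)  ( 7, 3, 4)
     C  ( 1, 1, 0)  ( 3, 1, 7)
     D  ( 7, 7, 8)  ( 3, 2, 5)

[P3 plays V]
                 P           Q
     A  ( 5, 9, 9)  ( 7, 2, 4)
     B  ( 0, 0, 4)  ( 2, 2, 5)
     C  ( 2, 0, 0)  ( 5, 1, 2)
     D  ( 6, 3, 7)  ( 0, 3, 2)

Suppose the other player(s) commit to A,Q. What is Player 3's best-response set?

P3 best: {Z}

u_3(X vs A,Q) = 0
u_3(Y vs A,Q) = 6
u_3(Z vs A,Q) = 7
u_3(W vs A,Q) = 0
u_3(V vs A,Q) = 4
max payoff 7 at {Z}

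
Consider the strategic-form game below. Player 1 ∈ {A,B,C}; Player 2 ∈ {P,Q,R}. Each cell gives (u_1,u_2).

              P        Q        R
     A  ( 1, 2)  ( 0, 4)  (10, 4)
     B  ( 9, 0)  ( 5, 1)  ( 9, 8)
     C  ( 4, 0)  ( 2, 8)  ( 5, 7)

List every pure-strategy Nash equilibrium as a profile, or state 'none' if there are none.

NE set: (A,R)

(A,P): not NE [P1→B gives 9>1; P2→R gives 4>2]
(A,Q): not NE [P1→B gives 5>0]
(A,R): NE
(B,P): not NE [P2→R gives 8>0]
(B,Q): not NE [P2→R gives 8>1]
(B,R): not NE [P1→A gives 10>9]
(C,P): not NE [P1→B gives 9>4; P2→Q gives 8>0]
(C,Q): not NE [P1→B gives 5>2]
(C,R): not NE [P1→A gives 10>5; P2→Q gives 8>7]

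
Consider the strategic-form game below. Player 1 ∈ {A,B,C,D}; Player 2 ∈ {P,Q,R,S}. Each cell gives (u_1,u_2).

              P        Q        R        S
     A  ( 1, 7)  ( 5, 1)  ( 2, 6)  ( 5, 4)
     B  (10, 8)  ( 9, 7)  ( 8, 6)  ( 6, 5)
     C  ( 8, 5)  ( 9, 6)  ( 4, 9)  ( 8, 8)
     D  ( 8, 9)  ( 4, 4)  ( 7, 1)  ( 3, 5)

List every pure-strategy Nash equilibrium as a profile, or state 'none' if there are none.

(A,P): not NE [P1→B gives 10>1]
(A,Q): not NE [P1→C gives 9>5; P2→P gives 7>1]
(A,R): not NE [P1→B gives 8>2; P2→P gives 7>6]
(A,S): not NE [P1→C gives 8>5; P2→P gives 7>4]
(B,P): NE
(B,Q): not NE [P2→P gives 8>7]
(B,R): not NE [P2→P gives 8>6]
(B,S): not NE [P1→C gives 8>6; P2→P gives 8>5]
(C,P): not NE [P1→B gives 10>8; P2→R gives 9>5]
(C,Q): not NE [P2→R gives 9>6]
(C,R): not NE [P1→B gives 8>4]
(C,S): not NE [P2→R gives 9>8]
(D,P): not NE [P1→B gives 10>8]
(D,Q): not NE [P1→C gives 9>4; P2→P gives 9>4]
(D,R): not NE [P1→B gives 8>7; P2→P gives 9>1]
(D,S): not NE [P1→C gives 8>3; P2→P gives 9>5]

Nash profiles: (B,P)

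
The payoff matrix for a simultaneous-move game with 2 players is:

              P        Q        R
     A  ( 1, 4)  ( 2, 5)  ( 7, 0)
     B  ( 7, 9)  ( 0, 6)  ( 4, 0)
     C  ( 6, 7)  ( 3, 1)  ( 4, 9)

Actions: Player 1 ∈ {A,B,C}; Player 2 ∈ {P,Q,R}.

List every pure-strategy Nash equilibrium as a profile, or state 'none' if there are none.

PSNE = {(B,P)}

(A,P): not NE [P1→B gives 7>1; P2→Q gives 5>4]
(A,Q): not NE [P1→C gives 3>2]
(A,R): not NE [P2→Q gives 5>0]
(B,P): NE
(B,Q): not NE [P1→C gives 3>0; P2→P gives 9>6]
(B,R): not NE [P1→A gives 7>4; P2→P gives 9>0]
(C,P): not NE [P1→B gives 7>6; P2→R gives 9>7]
(C,Q): not NE [P2→R gives 9>1]
(C,R): not NE [P1→A gives 7>4]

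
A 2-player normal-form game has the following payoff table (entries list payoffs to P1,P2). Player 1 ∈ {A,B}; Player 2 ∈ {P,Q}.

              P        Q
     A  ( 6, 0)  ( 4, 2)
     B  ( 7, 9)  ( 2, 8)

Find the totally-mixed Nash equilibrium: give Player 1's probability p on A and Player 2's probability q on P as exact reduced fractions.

P1 indiff ⇒ q·6+(1-q)·4 = q·7+(1-q)·2 ⇒ q(-1) = (1-q)(-2) ⇒ q = 2/3
P2 indiff ⇒ p·0+(1-p)·9 = p·2+(1-p)·8 ⇒ p(-2) = (1-p)(-1) ⇒ p = 1/3

(p,q) = (1/3, 2/3)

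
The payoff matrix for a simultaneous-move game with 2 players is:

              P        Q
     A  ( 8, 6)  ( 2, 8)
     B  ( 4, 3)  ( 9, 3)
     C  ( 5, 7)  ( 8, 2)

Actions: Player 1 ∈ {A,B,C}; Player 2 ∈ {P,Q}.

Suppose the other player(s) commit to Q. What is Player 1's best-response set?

BR_1 = {B}

u_1(A vs Q) = 2
u_1(B vs Q) = 9
u_1(C vs Q) = 8
max payoff 9 at {B}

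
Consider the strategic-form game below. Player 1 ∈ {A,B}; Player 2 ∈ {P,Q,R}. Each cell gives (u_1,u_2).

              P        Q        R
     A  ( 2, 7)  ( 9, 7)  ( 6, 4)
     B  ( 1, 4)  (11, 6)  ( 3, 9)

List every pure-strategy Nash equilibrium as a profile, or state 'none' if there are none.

Nash profiles: (A,P)

(A,P): NE
(A,Q): not NE [P1→B gives 11>9]
(A,R): not NE [P2→Q gives 7>4]
(B,P): not NE [P1→A gives 2>1; P2→R gives 9>4]
(B,Q): not NE [P2→R gives 9>6]
(B,R): not NE [P1→A gives 6>3]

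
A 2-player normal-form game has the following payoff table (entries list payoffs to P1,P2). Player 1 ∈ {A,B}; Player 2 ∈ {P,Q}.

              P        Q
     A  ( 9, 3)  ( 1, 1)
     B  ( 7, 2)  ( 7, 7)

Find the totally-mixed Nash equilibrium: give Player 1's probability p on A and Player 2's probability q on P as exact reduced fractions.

(p,q) = (5/7, 3/4)

P1 indiff ⇒ q·9+(1-q)·1 = q·7+(1-q)·7 ⇒ q(2) = (1-q)(6) ⇒ q = 3/4
P2 indiff ⇒ p·3+(1-p)·2 = p·1+(1-p)·7 ⇒ p(2) = (1-p)(5) ⇒ p = 5/7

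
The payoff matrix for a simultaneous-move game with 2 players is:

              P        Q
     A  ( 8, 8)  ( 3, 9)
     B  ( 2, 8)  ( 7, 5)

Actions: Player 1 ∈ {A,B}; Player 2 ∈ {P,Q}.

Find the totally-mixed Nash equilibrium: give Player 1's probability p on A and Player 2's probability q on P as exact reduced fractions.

P1 indiff ⇒ q·8+(1-q)·3 = q·2+(1-q)·7 ⇒ q(6) = (1-q)(4) ⇒ q = 2/5
P2 indiff ⇒ p·8+(1-p)·8 = p·9+(1-p)·5 ⇒ p(-1) = (1-p)(-3) ⇒ p = 3/4

p=3/4, q=2/5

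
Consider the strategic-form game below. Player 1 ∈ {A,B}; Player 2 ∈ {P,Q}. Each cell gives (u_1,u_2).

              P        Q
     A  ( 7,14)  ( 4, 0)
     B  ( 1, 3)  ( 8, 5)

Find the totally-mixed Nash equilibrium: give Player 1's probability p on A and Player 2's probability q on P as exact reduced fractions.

P1 indiff ⇒ q·7+(1-q)·4 = q·1+(1-q)·8 ⇒ q(6) = (1-q)(4) ⇒ q = 2/5
P2 indiff ⇒ p·14+(1-p)·3 = p·0+(1-p)·5 ⇒ p(14) = (1-p)(2) ⇒ p = 1/8

p=1/8, q=2/5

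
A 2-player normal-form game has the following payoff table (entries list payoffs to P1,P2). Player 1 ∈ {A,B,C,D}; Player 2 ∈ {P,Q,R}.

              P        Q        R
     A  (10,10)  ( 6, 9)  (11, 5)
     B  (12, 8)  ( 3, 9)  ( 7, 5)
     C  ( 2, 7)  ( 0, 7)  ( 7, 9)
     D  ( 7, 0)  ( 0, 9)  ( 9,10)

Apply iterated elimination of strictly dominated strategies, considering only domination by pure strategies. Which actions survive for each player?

Remaining: P1:{A,B} P2:{P,Q}

P1 drop C (A beats it: P:10>2 Q:6>0 R:11>7)
P1 drop D (A beats it: P:10>7 Q:6>0 R:11>9)
P2 drop R (P beats it: A:10>5 B:8>5)
P1→{A,B} P2→{P,Q}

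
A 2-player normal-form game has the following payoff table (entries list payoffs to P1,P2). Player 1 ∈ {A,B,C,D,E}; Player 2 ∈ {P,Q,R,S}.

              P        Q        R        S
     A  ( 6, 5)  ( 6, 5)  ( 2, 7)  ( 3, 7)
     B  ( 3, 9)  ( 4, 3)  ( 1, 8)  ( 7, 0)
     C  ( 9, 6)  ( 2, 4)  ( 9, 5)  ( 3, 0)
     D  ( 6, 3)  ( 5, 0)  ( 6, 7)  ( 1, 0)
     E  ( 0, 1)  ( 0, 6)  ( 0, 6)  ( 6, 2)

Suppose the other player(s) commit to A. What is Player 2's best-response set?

argmax u_2 = {R,S}

u_2(P vs A) = 5
u_2(Q vs A) = 5
u_2(R vs A) = 7
u_2(S vs A) = 7
max payoff 7 at {R,S}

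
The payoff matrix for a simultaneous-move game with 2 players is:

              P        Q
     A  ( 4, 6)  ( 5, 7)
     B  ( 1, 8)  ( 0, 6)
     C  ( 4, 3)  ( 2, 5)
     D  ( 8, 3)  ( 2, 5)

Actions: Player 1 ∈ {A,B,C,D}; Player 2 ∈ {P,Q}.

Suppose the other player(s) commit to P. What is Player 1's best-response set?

u_1(A vs P) = 4
u_1(B vs P) = 1
u_1(C vs P) = 4
u_1(D vs P) = 8
max payoff 8 at {D}

BR_1 = {D}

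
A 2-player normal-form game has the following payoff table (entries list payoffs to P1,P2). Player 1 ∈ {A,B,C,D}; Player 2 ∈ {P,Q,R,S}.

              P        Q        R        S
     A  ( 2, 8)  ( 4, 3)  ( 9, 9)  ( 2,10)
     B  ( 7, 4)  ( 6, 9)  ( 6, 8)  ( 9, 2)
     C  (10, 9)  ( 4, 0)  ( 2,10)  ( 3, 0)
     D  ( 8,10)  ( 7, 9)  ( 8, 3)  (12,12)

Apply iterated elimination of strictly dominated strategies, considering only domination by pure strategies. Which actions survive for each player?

P1 drop B (D beats it: P:8>7 Q:7>6 R:8>6 S:12>9)
P2 drop Q (P beats it: A:8>3 C:9>0 D:10>9)
P1→{A,C,D} P2→{P,R,S}

Survivors P1:{A,C,D} P2:{P,R,S}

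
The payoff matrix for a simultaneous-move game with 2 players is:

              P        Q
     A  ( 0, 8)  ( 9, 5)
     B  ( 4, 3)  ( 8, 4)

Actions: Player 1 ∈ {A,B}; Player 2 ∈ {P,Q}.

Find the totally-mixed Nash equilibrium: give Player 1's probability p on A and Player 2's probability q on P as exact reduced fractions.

P1 indiff ⇒ q·0+(1-q)·9 = q·4+(1-q)·8 ⇒ q(-4) = (1-q)(-1) ⇒ q = 1/5
P2 indiff ⇒ p·8+(1-p)·3 = p·5+(1-p)·4 ⇒ p(3) = (1-p)(1) ⇒ p = 1/4

P1 mixes 1/4 on A; P2 mixes 1/5 on P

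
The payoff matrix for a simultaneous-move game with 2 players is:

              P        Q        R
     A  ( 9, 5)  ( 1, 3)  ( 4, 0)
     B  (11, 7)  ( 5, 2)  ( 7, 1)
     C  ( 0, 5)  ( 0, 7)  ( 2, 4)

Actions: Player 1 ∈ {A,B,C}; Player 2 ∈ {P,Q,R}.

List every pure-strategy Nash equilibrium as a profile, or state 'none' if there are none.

(A,P): not NE [P1→B gives 11>9]
(A,Q): not NE [P1→B gives 5>1; P2→P gives 5>3]
(A,R): not NE [P1→B gives 7>4; P2→P gives 5>0]
(B,P): NE
(B,Q): not NE [P2→P gives 7>2]
(B,R): not NE [P2→P gives 7>1]
(C,P): not NE [P1→B gives 11>0; P2→Q gives 7>5]
(C,Q): not NE [P1→B gives 5>0]
(C,R): not NE [P1→B gives 7>2; P2→Q gives 7>4]

Nash profiles: (B,P)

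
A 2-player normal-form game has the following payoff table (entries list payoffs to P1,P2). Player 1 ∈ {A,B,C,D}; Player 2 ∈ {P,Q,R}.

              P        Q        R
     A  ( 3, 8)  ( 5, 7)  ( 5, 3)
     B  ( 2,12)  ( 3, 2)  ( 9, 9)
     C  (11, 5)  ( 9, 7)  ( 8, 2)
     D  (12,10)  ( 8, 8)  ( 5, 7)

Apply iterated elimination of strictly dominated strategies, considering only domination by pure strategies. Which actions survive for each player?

IESDS → P1:{C,D} P2:{P,Q}

P1 drop A (C beats it: P:11>3 Q:9>5 R:8>5)
P2 drop R (P beats it: B:12>9 C:5>2 D:10>7)
P1 drop B (C beats it: P:11>2 Q:9>3)
P1→{C,D} P2→{P,Q}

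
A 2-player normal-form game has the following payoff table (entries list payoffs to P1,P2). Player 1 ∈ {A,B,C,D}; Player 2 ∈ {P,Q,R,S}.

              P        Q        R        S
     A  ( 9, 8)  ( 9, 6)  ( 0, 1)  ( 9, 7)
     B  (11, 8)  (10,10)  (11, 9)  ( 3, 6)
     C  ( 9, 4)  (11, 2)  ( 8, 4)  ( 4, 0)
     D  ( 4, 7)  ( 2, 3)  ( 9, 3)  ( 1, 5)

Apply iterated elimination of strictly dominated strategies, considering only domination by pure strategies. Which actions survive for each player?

P1 drop D (B beats it: P:11>4 Q:10>2 R:11>9 S:3>1)
P2 drop S (P beats it: A:8>7 B:8>6 C:4>0)
P1 drop A (B beats it: P:11>9 Q:10>9 R:11>0)
P1→{B,C} P2→{P,Q,R}

IESDS → P1:{B,C} P2:{P,Q,R}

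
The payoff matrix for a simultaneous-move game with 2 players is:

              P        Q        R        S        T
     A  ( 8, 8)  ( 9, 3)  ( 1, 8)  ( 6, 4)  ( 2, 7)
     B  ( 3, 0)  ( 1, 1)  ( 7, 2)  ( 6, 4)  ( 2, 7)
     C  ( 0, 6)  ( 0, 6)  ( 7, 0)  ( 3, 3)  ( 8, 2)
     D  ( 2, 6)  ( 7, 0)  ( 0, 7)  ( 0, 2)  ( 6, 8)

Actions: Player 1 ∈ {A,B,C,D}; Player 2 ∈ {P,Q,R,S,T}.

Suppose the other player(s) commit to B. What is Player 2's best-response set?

u_2(P vs B) = 0
u_2(Q vs B) = 1
u_2(R vs B) = 2
u_2(S vs B) = 4
u_2(T vs B) = 7
max payoff 7 at {T}

P2 best: {T}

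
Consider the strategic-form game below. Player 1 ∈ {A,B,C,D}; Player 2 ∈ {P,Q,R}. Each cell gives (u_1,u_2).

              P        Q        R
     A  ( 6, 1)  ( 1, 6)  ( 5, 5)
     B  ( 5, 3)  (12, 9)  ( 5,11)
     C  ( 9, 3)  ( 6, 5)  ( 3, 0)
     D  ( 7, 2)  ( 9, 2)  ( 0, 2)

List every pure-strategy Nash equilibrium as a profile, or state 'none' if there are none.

Nash profiles: (B,R)

(A,P): not NE [P1→C gives 9>6; P2→Q gives 6>1]
(A,Q): not NE [P1→B gives 12>1]
(A,R): not NE [P2→Q gives 6>5]
(B,P): not NE [P1→C gives 9>5; P2→R gives 11>3]
(B,Q): not NE [P2→R gives 11>9]
(B,R): NE
(C,P): not NE [P2→Q gives 5>3]
(C,Q): not NE [P1→B gives 12>6]
(C,R): not NE [P1→B gives 5>3; P2→Q gives 5>0]
(D,P): not NE [P1→C gives 9>7]
(D,Q): not NE [P1→B gives 12>9]
(D,R): not NE [P1→B gives 5>0]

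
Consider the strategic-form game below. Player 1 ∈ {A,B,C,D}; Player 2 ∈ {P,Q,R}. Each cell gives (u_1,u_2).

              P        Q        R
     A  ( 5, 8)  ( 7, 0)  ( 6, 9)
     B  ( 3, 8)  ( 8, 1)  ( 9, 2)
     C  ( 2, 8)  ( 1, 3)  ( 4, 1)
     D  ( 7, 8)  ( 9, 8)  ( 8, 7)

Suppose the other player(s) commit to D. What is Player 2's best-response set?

u_2(P vs D) = 8
u_2(Q vs D) = 8
u_2(R vs D) = 7
max payoff 8 at {P,Q}

P2 best: {P,Q}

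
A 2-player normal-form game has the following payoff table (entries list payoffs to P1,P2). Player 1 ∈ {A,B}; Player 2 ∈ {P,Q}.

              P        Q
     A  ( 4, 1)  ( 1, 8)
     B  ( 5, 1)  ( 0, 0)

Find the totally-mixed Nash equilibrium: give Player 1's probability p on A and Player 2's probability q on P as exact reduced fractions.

P1 indiff ⇒ q·4+(1-q)·1 = q·5+(1-q)·0 ⇒ q(-1) = (1-q)(-1) ⇒ q = 1/2
P2 indiff ⇒ p·1+(1-p)·1 = p·8+(1-p)·0 ⇒ p(-7) = (1-p)(-1) ⇒ p = 1/8

P1 mixes 1/8 on A; P2 mixes 1/2 on P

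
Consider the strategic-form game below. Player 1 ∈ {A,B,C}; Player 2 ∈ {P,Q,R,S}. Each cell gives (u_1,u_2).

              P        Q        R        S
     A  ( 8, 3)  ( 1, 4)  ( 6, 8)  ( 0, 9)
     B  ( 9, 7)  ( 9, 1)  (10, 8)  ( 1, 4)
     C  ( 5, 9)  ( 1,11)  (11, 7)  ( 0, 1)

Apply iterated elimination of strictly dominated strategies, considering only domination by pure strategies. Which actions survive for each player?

Remaining: P1:{B,C} P2:{P,Q,R}

P1 drop A (B beats it: P:9>8 Q:9>1 R:10>6 S:1>0)
P2 drop S (P beats it: B:7>4 C:9>1)
P1→{B,C} P2→{P,Q,R}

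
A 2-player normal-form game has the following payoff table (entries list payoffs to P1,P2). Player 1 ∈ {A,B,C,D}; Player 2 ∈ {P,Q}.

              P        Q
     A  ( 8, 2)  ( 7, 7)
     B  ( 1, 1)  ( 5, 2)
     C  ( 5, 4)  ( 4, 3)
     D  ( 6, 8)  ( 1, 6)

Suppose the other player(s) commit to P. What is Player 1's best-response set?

u_1(A vs P) = 8
u_1(B vs P) = 1
u_1(C vs P) = 5
u_1(D vs P) = 6
max payoff 8 at {A}

argmax u_1 = {A}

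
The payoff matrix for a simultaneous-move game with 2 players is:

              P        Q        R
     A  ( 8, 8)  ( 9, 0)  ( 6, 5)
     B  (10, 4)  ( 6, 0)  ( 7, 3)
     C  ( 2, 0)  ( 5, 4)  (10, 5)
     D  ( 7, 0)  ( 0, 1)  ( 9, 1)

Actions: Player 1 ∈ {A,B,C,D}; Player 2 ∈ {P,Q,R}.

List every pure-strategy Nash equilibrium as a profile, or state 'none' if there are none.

(A,P): not NE [P1→B gives 10>8]
(A,Q): not NE [P2→P gives 8>0]
(A,R): not NE [P1→C gives 10>6; P2→P gives 8>5]
(B,P): NE
(B,Q): not NE [P1→A gives 9>6; P2→P gives 4>0]
(B,R): not NE [P1→C gives 10>7; P2→P gives 4>3]
(C,P): not NE [P1→B gives 10>2; P2→R gives 5>0]
(C,Q): not NE [P1→A gives 9>5; P2→R gives 5>4]
(C,R): NE
(D,P): not NE [P1→B gives 10>7; P2→R gives 1>0]
(D,Q): not NE [P1→A gives 9>0]
(D,R): not NE [P1→C gives 10>9]

Nash profiles: (B,P), (C,R)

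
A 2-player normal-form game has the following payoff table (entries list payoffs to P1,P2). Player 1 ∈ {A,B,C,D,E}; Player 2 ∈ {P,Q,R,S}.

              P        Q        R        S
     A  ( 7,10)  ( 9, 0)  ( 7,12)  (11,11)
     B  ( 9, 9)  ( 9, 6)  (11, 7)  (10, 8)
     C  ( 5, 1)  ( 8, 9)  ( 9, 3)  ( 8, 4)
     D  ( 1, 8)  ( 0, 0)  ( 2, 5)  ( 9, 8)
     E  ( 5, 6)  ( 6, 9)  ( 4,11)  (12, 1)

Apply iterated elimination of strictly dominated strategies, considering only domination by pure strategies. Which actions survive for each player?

P1 drop C (B beats it: P:9>5 Q:9>8 R:11>9 S:10>8)
P1 drop D (A beats it: P:7>1 Q:9>0 R:7>2 S:11>9)
P2 drop Q (R beats it: A:12>0 B:7>6 E:11>9)
P1→{A,B,E} P2→{P,R,S}

Remaining: P1:{A,B,E} P2:{P,R,S}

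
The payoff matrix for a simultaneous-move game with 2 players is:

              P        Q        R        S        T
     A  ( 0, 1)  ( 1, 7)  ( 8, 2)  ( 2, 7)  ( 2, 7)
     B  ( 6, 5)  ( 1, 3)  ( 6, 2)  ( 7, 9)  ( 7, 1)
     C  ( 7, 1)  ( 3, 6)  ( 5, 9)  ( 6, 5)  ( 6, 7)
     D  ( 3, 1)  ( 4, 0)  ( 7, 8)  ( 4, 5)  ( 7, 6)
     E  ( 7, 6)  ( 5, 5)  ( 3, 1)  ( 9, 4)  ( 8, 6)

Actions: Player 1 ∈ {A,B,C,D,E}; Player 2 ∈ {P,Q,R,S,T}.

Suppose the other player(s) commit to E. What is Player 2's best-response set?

u_2(P vs E) = 6
u_2(Q vs E) = 5
u_2(R vs E) = 1
u_2(S vs E) = 4
u_2(T vs E) = 6
max payoff 6 at {P,T}

P2 best: {P,T}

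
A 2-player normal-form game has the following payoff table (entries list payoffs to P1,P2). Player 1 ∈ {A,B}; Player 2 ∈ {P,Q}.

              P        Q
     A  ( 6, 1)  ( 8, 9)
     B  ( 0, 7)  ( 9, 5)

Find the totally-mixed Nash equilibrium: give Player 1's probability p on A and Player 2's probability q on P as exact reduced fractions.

P1 indiff ⇒ q·6+(1-q)·8 = q·0+(1-q)·9 ⇒ q(6) = (1-q)(1) ⇒ q = 1/7
P2 indiff ⇒ p·1+(1-p)·7 = p·9+(1-p)·5 ⇒ p(-8) = (1-p)(-2) ⇒ p = 1/5

(p,q) = (1/5, 1/7)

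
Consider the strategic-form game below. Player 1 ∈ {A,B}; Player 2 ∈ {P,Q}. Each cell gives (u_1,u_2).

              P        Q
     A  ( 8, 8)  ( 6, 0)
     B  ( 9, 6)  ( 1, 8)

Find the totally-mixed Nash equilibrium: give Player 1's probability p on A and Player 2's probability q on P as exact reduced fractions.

P1 indiff ⇒ q·8+(1-q)·6 = q·9+(1-q)·1 ⇒ q(-1) = (1-q)(-5) ⇒ q = 5/6
P2 indiff ⇒ p·8+(1-p)·6 = p·0+(1-p)·8 ⇒ p(8) = (1-p)(2) ⇒ p = 1/5

p=1/5, q=5/6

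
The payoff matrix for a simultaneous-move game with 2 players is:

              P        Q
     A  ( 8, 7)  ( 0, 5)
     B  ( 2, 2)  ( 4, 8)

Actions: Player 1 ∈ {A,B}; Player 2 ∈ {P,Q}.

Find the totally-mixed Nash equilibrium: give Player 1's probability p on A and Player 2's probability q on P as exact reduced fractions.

P1 indiff ⇒ q·8+(1-q)·0 = q·2+(1-q)·4 ⇒ q(6) = (1-q)(4) ⇒ q = 2/5
P2 indiff ⇒ p·7+(1-p)·2 = p·5+(1-p)·8 ⇒ p(2) = (1-p)(6) ⇒ p = 3/4

p=3/4, q=2/5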